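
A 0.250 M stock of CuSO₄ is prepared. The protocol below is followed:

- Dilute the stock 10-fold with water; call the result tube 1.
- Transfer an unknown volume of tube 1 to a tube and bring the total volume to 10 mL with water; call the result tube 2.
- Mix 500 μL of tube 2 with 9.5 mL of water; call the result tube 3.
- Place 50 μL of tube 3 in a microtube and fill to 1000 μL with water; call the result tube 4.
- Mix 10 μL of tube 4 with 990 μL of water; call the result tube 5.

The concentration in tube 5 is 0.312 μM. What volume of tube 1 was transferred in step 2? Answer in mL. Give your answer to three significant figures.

4.99 mL

Step 1: 10-fold → factor 10
Step 2: v brought to 10 mL → factor = 10 mL/v
Step 3: 500 μL + 9.5 mL = 10000 μL total → factor 10000/500 = 20
Step 4: 50 μL brought to 1000 μL → factor 1000/50 = 20
Step 5: 10 μL + 990 μL = 1000 μL total → factor 1000/10 = 100
Product of known-step factors = 4 × 10^5
Overall factor = 0.250 M / (0.312 μM) = 8.0128 × 10^5
Step-2 factor = 8.0128 × 10^5 / 4 × 10^5 = 2.0032
v = 10 mL / 2.0032 = 4.99 mL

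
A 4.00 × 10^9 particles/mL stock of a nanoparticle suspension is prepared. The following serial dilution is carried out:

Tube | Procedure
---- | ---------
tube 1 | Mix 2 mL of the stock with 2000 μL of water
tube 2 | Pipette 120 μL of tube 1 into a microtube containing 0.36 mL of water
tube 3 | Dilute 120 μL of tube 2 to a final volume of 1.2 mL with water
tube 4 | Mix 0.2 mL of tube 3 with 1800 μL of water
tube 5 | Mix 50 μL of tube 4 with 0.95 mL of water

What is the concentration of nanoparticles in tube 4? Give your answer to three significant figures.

5.00 × 10^6 particles/mL

Step 1: 2 mL + 2000 μL = 4 mL total → factor 4/2 = 2
Step 2: 120 μL + 0.36 mL = 480 μL total → factor 480/120 = 4
Step 3: 120 μL brought to 1.2 mL → factor 1200/120 = 10
Step 4: 0.2 mL + 1800 μL = 2 mL total → factor 2/0.2 = 10
Dilution factor through tube 4 = 2 × 4 × 10 × 10 = 800
[tube 4] = 4.00 × 10^9 particles/mL / 800 = 5.00 × 10^6 particles/mL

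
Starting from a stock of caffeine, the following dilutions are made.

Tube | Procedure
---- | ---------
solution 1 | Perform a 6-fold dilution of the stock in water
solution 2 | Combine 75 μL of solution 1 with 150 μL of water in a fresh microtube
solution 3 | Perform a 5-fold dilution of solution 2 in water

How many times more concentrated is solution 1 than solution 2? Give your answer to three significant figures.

3.00

Step 1: 6-fold → factor 6
Step 2: 75 μL + 150 μL = 225 μL total → factor 225/75 = 3
Dilution factor to solution 1 = 6; to solution 2 = 18
[solution 1]/[solution 2] = (factor to solution 2)/(factor to solution 1) = 18/6 = 3.00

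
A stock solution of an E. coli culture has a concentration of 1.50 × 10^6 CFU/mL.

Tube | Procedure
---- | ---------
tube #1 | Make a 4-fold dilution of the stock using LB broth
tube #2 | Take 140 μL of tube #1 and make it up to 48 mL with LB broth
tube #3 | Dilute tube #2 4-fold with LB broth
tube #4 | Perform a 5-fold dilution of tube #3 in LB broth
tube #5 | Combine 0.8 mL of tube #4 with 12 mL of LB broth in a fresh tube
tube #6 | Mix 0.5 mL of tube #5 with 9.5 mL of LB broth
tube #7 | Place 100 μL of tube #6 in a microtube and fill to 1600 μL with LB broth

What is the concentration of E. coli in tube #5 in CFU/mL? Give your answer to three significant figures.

3.42 CFU/mL

Step 1: 4-fold → factor 4
Step 2: 140 μL brought to 48 mL → factor 48000/140 = 342.86
Step 3: 4-fold → factor 4
Step 4: 5-fold → factor 5
Step 5: 0.8 mL + 12 mL = 12.8 mL total → factor 12.8/0.8 = 16
Dilution factor through tube #5 = 4 × 342.86 × 4 × 5 × 16 = 4.3886 × 10^5
[tube #5] = 1.50 × 10^6 CFU/mL / 4.3886 × 10^5 = 3.42 CFU/mL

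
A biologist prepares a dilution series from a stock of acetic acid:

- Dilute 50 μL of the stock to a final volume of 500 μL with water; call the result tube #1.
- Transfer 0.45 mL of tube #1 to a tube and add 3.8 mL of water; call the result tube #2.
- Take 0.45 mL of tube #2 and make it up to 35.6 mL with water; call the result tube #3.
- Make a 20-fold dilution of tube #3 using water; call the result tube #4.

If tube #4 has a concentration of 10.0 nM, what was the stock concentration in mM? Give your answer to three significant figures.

Step 1: 50 μL brought to 500 μL → factor 500/50 = 10
Step 2: 0.45 mL + 3.8 mL = 4.25 mL total → factor 4.25/0.45 = 9.4444
Step 3: 0.45 mL brought to 35.6 mL → factor 35.6/0.45 = 79.111
Step 4: 20-fold → factor 20
Overall dilution factor = 10 × 9.4444 × 79.111 × 20 = 1.4943 × 10^5
Stock = 10.0 nM × 1.4943 × 10^5 = 1.494 × 10^6 nM = 1.49 mM

1.49 mM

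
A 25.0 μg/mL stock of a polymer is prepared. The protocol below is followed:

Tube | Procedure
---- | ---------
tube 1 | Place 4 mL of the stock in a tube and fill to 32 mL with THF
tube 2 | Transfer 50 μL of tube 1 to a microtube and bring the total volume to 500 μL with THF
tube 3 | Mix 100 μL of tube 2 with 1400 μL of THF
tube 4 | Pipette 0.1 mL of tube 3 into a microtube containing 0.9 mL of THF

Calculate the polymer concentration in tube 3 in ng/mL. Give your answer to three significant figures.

Step 1: 4 mL brought to 32 mL → factor 32/4 = 8
Step 2: 50 μL brought to 500 μL → factor 500/50 = 10
Step 3: 100 μL + 1400 μL = 1500 μL total → factor 1500/100 = 15
Dilution factor through tube 3 = 8 × 10 × 15 = 1200
[tube 3] = 25.0 μg/mL / 1200 = 0.02083 μg/mL = 20.8 ng/mL

20.8 ng/mL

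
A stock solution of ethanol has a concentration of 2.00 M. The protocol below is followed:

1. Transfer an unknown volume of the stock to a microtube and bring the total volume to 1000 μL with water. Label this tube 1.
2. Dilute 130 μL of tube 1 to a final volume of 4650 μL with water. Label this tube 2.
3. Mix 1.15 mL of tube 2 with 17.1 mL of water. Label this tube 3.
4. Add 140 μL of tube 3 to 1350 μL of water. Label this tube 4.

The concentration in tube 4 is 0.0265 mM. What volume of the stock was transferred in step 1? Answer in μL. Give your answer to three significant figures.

Step 1: v brought to 1000 μL → factor = 1000 μL/v
Step 2: 130 μL brought to 4650 μL → factor 4650/130 = 35.769
Step 3: 1.15 mL + 17.1 mL = 18.25 mL total → factor 18.25/1.15 = 15.87
Step 4: 140 μL + 1350 μL = 1490 μL total → factor 1490/140 = 10.643
Product of known-step factors = 6041.3
Overall factor = 2.00 M / (0.0265 mM) = 75472
Step-1 factor = 75472 / 6041.3 = 12.493
v = 1000 μL / 12.493 = 80.0 μL

80.0 μL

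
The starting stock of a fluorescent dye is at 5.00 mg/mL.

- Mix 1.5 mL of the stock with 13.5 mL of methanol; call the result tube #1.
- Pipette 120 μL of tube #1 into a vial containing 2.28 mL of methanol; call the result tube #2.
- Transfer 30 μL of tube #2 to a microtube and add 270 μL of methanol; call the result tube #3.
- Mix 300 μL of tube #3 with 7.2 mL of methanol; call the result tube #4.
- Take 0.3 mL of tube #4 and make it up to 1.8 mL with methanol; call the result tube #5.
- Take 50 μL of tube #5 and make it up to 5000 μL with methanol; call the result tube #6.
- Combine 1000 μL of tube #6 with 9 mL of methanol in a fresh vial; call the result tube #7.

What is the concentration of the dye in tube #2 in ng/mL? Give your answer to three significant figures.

2.50 × 10^4 ng/mL

Step 1: 1.5 mL + 13.5 mL = 15 mL total → factor 15/1.5 = 10
Step 2: 120 μL + 2.28 mL = 2400 μL total → factor 2400/120 = 20
Dilution factor through tube #2 = 10 × 20 = 200
[tube #2] = 5.00 mg/mL / 200 = 0.02500 mg/mL = 2.50 × 10^4 ng/mL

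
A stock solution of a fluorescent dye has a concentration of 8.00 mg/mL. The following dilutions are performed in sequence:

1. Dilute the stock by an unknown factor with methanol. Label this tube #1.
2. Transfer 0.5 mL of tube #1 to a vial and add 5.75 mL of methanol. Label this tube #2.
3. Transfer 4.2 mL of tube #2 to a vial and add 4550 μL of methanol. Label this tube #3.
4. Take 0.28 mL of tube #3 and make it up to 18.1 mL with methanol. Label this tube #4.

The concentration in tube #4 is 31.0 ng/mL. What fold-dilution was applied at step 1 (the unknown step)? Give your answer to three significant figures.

Step 1: unknown factor x
Step 2: 0.5 mL + 5.75 mL = 6.25 mL total → factor 6.25/0.5 = 12.5
Step 3: 4.2 mL + 4550 μL = 8.75 mL total → factor 8.75/4.2 = 2.0833
Step 4: 0.28 mL brought to 18.1 mL → factor 18.1/0.28 = 64.643
Product of known-step factors = 1683.4
Overall factor = 8.00 mg/mL / (31.0 ng/mL) = 2.5806 × 10^5
x = 2.5806 × 10^5 / 1683.4 = 153

153-fold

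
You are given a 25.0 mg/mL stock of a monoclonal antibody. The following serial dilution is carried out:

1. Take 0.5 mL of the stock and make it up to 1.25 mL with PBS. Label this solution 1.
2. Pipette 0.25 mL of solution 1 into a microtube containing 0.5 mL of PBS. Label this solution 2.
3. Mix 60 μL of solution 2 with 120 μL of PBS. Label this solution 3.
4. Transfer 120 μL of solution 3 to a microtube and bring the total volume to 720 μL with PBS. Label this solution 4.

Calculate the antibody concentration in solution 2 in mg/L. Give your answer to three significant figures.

Step 1: 0.5 mL brought to 1.25 mL → factor 1.25/0.5 = 2.5
Step 2: 0.25 mL + 0.5 mL = 0.75 mL total → factor 0.75/0.25 = 3
Dilution factor through solution 2 = 2.5 × 3 = 7.5
[solution 2] = 25.0 mg/mL / 7.5 = 3.333 mg/mL = 3.33 × 10^3 mg/L

3.33 × 10^3 mg/L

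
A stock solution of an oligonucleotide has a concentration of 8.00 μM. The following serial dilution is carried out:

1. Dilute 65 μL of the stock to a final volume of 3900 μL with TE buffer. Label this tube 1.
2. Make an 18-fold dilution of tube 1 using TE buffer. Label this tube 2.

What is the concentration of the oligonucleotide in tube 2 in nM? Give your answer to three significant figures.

7.41 nM

Step 1: 65 μL brought to 3900 μL → factor 3900/65 = 60
Step 2: 18-fold → factor 18
Overall dilution factor = 60 × 18 = 1080
Final = 8.00 μM / 1080 = 0.007407 μM = 7.41 nM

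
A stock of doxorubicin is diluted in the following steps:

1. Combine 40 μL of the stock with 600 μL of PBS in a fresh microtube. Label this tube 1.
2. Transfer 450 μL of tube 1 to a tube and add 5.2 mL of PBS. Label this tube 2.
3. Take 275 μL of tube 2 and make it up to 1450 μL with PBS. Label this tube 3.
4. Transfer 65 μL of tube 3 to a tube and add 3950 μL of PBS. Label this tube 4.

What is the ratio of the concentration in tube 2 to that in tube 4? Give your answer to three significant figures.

Step 1: 40 μL + 600 μL = 640 μL total → factor 640/40 = 16
Step 2: 450 μL + 5.2 mL = 5650 μL total → factor 5650/450 = 12.556
Step 3: 275 μL brought to 1450 μL → factor 1450/275 = 5.2727
Step 4: 65 μL + 3950 μL = 4015 μL total → factor 4015/65 = 61.769
Dilution factor to tube 2 = 200.89; to tube 4 = 65428
[tube 2]/[tube 4] = (factor to tube 4)/(factor to tube 2) = 65428/200.89 = 326

326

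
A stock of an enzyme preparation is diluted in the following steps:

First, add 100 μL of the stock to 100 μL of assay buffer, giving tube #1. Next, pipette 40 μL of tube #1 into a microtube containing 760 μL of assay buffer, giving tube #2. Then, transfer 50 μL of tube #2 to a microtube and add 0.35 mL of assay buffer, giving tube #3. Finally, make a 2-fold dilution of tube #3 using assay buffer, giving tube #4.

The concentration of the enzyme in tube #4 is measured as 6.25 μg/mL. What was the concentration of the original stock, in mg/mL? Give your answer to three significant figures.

4.00 mg/mL

Step 1: 100 μL + 100 μL = 200 μL total → factor 200/100 = 2
Step 2: 40 μL + 760 μL = 800 μL total → factor 800/40 = 20
Step 3: 50 μL + 0.35 mL = 400 μL total → factor 400/50 = 8
Step 4: 2-fold → factor 2
Overall dilution factor = 2 × 20 × 8 × 2 = 640
Stock = 6.25 μg/mL × 640 = 4000 μg/mL = 4.00 mg/mL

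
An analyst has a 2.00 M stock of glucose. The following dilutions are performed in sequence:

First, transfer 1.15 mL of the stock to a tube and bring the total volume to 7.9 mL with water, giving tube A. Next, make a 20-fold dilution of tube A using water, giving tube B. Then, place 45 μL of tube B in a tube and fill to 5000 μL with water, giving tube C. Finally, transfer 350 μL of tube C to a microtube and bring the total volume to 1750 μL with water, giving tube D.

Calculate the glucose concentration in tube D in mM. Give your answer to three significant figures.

0.0262 mM

Step 1: 1.15 mL brought to 7.9 mL → factor 7.9/1.15 = 6.8696
Step 2: 20-fold → factor 20
Step 3: 45 μL brought to 5000 μL → factor 5000/45 = 111.11
Step 4: 350 μL brought to 1750 μL → factor 1750/350 = 5
Dilution factor through tube D = 6.8696 × 20 × 111.11 × 5 = 76329
[tube D] = 2.00 M / 76329 = 2.620 × 10^-5 M = 0.0262 mM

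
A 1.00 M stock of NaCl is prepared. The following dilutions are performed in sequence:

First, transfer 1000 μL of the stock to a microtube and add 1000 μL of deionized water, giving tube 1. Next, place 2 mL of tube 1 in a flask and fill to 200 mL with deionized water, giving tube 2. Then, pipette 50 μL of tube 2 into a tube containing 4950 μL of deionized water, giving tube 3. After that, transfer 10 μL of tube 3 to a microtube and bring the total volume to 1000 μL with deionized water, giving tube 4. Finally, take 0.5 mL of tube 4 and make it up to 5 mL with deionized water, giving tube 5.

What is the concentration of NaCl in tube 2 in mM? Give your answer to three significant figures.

Step 1: 1000 μL + 1000 μL = 2000 μL total → factor 2000/1000 = 2
Step 2: 2 mL brought to 200 mL → factor 200/2 = 100
Dilution factor through tube 2 = 2 × 100 = 200
[tube 2] = 1.00 M / 200 = 0.005000 M = 5.00 mM

5.00 mM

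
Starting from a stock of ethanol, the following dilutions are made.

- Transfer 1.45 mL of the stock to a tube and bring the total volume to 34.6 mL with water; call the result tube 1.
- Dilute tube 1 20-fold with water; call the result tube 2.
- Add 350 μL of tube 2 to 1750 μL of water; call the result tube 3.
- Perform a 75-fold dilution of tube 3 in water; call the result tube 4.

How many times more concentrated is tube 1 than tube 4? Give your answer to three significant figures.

Step 1: 1.45 mL brought to 34.6 mL → factor 34.6/1.45 = 23.862
Step 2: 20-fold → factor 20
Step 3: 350 μL + 1750 μL = 2100 μL total → factor 2100/350 = 6
Step 4: 75-fold → factor 75
Dilution factor to tube 1 = 23.862; to tube 4 = 2.1476 × 10^5
[tube 1]/[tube 4] = (factor to tube 4)/(factor to tube 1) = 2.1476 × 10^5/23.862 = 9.00 × 10^3

9.00 × 10^3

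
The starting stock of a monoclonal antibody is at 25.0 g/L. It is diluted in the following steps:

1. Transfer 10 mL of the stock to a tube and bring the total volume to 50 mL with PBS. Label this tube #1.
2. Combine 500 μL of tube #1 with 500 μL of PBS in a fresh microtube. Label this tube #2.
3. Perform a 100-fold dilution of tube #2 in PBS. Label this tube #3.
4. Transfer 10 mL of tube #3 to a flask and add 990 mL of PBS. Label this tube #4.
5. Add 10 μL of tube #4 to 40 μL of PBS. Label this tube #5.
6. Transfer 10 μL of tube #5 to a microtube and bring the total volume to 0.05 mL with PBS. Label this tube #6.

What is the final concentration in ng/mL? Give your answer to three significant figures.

Step 1: 10 mL brought to 50 mL → factor 50/10 = 5
Step 2: 500 μL + 500 μL = 1000 μL total → factor 1000/500 = 2
Step 3: 100-fold → factor 100
Step 4: 10 mL + 990 mL = 1000 mL total → factor 1000/10 = 100
Step 5: 10 μL + 40 μL = 50 μL total → factor 50/10 = 5
Step 6: 10 μL brought to 0.05 mL → factor 50/10 = 5
Overall dilution factor = 5 × 2 × 100 × 100 × 5 × 5 = 2.5 × 10^6
Final = 25.0 g/L / 2.5 × 10^6 = 1.000 × 10^-5 g/L = 10.0 ng/mL

10.0 ng/mL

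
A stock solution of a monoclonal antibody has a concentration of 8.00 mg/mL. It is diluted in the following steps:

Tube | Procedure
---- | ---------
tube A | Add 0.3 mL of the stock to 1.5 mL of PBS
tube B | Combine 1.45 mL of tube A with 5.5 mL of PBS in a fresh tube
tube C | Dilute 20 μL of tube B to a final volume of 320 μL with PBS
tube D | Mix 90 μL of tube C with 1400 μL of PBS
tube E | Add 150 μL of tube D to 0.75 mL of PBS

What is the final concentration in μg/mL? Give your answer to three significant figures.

0.175 μg/mL

Step 1: 0.3 mL + 1.5 mL = 1.8 mL total → factor 1.8/0.3 = 6
Step 2: 1.45 mL + 5.5 mL = 6.95 mL total → factor 6.95/1.45 = 4.7931
Step 3: 20 μL brought to 320 μL → factor 320/20 = 16
Step 4: 90 μL + 1400 μL = 1490 μL total → factor 1490/90 = 16.556
Step 5: 150 μL + 0.75 mL = 900 μL total → factor 900/150 = 6
Overall dilution factor = 6 × 4.7931 × 16 × 16.556 × 6 = 45707
Final = 8.00 mg/mL / 45707 = 0.0001750 mg/mL = 0.175 μg/mL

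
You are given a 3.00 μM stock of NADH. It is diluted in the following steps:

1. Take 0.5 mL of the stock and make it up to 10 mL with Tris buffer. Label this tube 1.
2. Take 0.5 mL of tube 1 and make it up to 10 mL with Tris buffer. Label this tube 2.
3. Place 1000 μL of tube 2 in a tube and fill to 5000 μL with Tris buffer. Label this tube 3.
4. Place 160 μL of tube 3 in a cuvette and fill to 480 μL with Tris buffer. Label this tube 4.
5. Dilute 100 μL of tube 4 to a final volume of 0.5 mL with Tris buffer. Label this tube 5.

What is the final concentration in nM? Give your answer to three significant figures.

0.100 nM

Step 1: 0.5 mL brought to 10 mL → factor 10/0.5 = 20
Step 2: 0.5 mL brought to 10 mL → factor 10/0.5 = 20
Step 3: 1000 μL brought to 5000 μL → factor 5000/1000 = 5
Step 4: 160 μL brought to 480 μL → factor 480/160 = 3
Step 5: 100 μL brought to 0.5 mL → factor 500/100 = 5
Overall dilution factor = 20 × 20 × 5 × 3 × 5 = 30000
Final = 3.00 μM / 30000 = 0.0001000 μM = 0.100 nM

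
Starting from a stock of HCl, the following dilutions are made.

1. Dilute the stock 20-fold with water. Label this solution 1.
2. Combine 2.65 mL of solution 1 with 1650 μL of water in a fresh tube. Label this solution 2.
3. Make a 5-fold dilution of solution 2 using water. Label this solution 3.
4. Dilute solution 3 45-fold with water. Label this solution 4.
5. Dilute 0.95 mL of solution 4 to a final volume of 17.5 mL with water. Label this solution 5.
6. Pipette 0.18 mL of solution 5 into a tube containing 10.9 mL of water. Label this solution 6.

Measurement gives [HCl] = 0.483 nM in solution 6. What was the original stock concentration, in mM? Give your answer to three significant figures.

Step 1: 20-fold → factor 20
Step 2: 2.65 mL + 1650 μL = 4.3 mL total → factor 4.3/2.65 = 1.6226
Step 3: 5-fold → factor 5
Step 4: 45-fold → factor 45
Step 5: 0.95 mL brought to 17.5 mL → factor 17.5/0.95 = 18.421
Step 6: 0.18 mL + 10.9 mL = 11.08 mL total → factor 11.08/0.18 = 61.556
Overall dilution factor = 20 × 1.6226 × 5 × 45 × 18.421 × 61.556 = 8.2797 × 10^6
Stock = 0.483 nM × 8.2797 × 10^6 = 3.999 × 10^6 nM = 4.00 mM

4.00 mM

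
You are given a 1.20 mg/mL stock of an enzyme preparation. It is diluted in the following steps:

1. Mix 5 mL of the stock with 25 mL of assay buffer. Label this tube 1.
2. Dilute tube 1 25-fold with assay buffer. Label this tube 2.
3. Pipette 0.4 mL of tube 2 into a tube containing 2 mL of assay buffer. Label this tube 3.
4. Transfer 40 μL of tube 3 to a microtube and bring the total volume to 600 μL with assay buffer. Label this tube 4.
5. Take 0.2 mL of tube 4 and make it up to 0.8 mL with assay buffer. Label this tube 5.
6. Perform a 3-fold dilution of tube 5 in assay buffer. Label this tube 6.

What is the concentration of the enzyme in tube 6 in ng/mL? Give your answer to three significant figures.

7.41 ng/mL

Step 1: 5 mL + 25 mL = 30 mL total → factor 30/5 = 6
Step 2: 25-fold → factor 25
Step 3: 0.4 mL + 2 mL = 2.4 mL total → factor 2.4/0.4 = 6
Step 4: 40 μL brought to 600 μL → factor 600/40 = 15
Step 5: 0.2 mL brought to 0.8 mL → factor 0.8/0.2 = 4
Step 6: 3-fold → factor 3
Overall dilution factor = 6 × 25 × 6 × 15 × 4 × 3 = 1.62 × 10^5
Final = 1.20 mg/mL / 1.62 × 10^5 = 7.407 × 10^-6 mg/mL = 7.41 ng/mL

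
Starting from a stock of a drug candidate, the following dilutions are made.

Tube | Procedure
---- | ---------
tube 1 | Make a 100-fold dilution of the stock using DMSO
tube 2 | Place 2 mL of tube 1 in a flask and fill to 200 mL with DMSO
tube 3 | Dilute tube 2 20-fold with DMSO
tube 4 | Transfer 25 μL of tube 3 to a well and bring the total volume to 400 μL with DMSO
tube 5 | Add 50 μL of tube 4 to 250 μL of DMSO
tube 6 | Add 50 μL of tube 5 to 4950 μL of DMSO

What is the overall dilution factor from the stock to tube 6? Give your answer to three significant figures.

Step 1: 100-fold → factor 100
Step 2: 2 mL brought to 200 mL → factor 200/2 = 100
Step 3: 20-fold → factor 20
Step 4: 25 μL brought to 400 μL → factor 400/25 = 16
Step 5: 50 μL + 250 μL = 300 μL total → factor 300/50 = 6
Step 6: 50 μL + 4950 μL = 5000 μL total → factor 5000/50 = 100
Overall dilution factor = 100 × 100 × 20 × 16 × 6 × 100 = 1.92 × 10^9

1.92 × 10^9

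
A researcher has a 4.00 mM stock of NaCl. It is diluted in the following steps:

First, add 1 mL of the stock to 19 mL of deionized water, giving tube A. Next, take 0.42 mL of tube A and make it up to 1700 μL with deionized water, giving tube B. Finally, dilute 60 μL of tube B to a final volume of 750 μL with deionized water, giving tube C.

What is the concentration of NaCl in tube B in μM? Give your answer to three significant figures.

49.4 μM

Step 1: 1 mL + 19 mL = 20 mL total → factor 20/1 = 20
Step 2: 0.42 mL brought to 1700 μL → factor 1.7/0.42 = 4.0476
Dilution factor through tube B = 20 × 4.0476 = 80.952
[tube B] = 4.00 mM / 80.952 = 0.04941 mM = 49.4 μM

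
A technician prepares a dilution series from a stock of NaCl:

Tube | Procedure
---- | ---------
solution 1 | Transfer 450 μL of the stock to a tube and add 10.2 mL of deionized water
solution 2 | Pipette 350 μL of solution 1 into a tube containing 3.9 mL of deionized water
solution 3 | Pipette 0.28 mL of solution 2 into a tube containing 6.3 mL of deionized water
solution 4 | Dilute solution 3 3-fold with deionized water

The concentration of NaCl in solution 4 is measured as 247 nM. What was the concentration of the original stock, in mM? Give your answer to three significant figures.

Step 1: 450 μL + 10.2 mL = 10650 μL total → factor 10650/450 = 23.667
Step 2: 350 μL + 3.9 mL = 4250 μL total → factor 4250/350 = 12.143
Step 3: 0.28 mL + 6.3 mL = 6.58 mL total → factor 6.58/0.28 = 23.5
Step 4: 3-fold → factor 3
Overall dilution factor = 23.667 × 12.143 × 23.5 × 3 = 20260
Stock = 247 nM × 20260 = 5.004 × 10^6 nM = 5.00 mM

5.00 mM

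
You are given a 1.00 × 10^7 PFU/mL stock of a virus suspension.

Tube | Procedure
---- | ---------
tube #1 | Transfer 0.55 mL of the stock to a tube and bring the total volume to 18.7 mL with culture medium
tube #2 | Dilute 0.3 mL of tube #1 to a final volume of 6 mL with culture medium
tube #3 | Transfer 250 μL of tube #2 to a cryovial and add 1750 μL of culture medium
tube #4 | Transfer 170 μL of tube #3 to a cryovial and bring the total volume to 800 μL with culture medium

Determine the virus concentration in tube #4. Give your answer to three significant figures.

Step 1: 0.55 mL brought to 18.7 mL → factor 18.7/0.55 = 34
Step 2: 0.3 mL brought to 6 mL → factor 6/0.3 = 20
Step 3: 250 μL + 1750 μL = 2000 μL total → factor 2000/250 = 8
Step 4: 170 μL brought to 800 μL → factor 800/170 = 4.7059
Overall dilution factor = 34 × 20 × 8 × 4.7059 = 25600
Final = 1.00 × 10^7 PFU/mL / 25600 = 391 PFU/mL

391 PFU/mL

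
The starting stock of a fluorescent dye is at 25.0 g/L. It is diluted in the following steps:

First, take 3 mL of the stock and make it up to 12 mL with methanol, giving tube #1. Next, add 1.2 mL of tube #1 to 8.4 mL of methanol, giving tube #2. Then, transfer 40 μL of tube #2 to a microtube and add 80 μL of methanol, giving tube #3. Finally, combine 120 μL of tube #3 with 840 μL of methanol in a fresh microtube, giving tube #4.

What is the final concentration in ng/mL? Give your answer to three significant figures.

3.26 × 10^4 ng/mL

Step 1: 3 mL brought to 12 mL → factor 12/3 = 4
Step 2: 1.2 mL + 8.4 mL = 9.6 mL total → factor 9.6/1.2 = 8
Step 3: 40 μL + 80 μL = 120 μL total → factor 120/40 = 3
Step 4: 120 μL + 840 μL = 960 μL total → factor 960/120 = 8
Overall dilution factor = 4 × 8 × 3 × 8 = 768
Final = 25.0 g/L / 768 = 0.03255 g/L = 3.26 × 10^4 ng/mL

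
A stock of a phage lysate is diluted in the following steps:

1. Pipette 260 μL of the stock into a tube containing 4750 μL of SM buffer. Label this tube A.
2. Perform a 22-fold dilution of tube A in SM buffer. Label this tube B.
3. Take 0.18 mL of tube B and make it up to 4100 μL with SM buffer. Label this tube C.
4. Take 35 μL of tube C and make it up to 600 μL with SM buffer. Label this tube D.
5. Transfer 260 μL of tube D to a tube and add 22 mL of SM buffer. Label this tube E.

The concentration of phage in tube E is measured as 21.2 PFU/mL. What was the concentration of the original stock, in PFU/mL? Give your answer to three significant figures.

3.00 × 10^8 PFU/mL

Step 1: 260 μL + 4750 μL = 5010 μL total → factor 5010/260 = 19.269
Step 2: 22-fold → factor 22
Step 3: 0.18 mL brought to 4100 μL → factor 4.1/0.18 = 22.778
Step 4: 35 μL brought to 600 μL → factor 600/35 = 17.143
Step 5: 260 μL + 22 mL = 22260 μL total → factor 22260/260 = 85.615
Overall dilution factor = 19.269 × 22 × 22.778 × 17.143 × 85.615 = 1.4172 × 10^7
Stock = 21.2 PFU/mL × 1.4172 × 10^7 = 3.00 × 10^8 PFU/mL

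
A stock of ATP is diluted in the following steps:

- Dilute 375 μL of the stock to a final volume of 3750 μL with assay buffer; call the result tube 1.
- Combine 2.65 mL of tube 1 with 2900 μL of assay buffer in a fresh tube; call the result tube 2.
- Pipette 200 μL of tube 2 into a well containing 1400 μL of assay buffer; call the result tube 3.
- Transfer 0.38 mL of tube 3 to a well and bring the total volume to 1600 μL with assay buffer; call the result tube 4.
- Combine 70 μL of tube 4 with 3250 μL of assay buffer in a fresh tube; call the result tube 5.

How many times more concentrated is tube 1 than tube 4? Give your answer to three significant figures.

70.5

Step 1: 375 μL brought to 3750 μL → factor 3750/375 = 10
Step 2: 2.65 mL + 2900 μL = 5.55 mL total → factor 5.55/2.65 = 2.0943
Step 3: 200 μL + 1400 μL = 1600 μL total → factor 1600/200 = 8
Step 4: 0.38 mL brought to 1600 μL → factor 1.6/0.38 = 4.2105
Dilution factor to tube 1 = 10; to tube 4 = 705.46
[tube 1]/[tube 4] = (factor to tube 4)/(factor to tube 1) = 705.46/10 = 70.5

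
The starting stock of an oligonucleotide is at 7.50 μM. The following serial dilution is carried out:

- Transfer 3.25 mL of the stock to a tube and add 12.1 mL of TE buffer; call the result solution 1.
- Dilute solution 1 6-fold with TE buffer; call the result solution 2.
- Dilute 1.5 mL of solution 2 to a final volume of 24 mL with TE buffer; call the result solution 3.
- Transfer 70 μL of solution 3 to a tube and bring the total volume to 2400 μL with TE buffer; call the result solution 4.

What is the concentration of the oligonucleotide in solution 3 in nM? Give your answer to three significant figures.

16.5 nM

Step 1: 3.25 mL + 12.1 mL = 15.35 mL total → factor 15.35/3.25 = 4.7231
Step 2: 6-fold → factor 6
Step 3: 1.5 mL brought to 24 mL → factor 24/1.5 = 16
Dilution factor through solution 3 = 4.7231 × 6 × 16 = 453.42
[solution 3] = 7.50 μM / 453.42 = 0.01654 μM = 16.5 nM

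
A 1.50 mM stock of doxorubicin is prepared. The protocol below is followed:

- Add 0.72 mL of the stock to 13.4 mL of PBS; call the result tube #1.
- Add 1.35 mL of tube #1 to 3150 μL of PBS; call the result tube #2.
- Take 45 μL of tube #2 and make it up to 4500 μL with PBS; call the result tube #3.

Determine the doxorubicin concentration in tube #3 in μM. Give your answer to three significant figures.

0.229 μM

Step 1: 0.72 mL + 13.4 mL = 14.12 mL total → factor 14.12/0.72 = 19.611
Step 2: 1.35 mL + 3150 μL = 4.5 mL total → factor 4.5/1.35 = 3.3333
Step 3: 45 μL brought to 4500 μL → factor 4500/45 = 100
Overall dilution factor = 19.611 × 3.3333 × 100 = 6537
Final = 1.50 mM / 6537 = 0.0002295 mM = 0.229 μM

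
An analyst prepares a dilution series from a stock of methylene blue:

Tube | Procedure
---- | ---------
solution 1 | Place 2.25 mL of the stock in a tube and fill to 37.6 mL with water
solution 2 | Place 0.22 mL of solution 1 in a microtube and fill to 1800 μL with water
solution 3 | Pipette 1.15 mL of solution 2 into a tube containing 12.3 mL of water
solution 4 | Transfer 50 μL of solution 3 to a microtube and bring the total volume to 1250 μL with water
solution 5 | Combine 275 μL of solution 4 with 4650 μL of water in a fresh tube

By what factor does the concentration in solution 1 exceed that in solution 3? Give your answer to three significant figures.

95.7

Step 1: 2.25 mL brought to 37.6 mL → factor 37.6/2.25 = 16.711
Step 2: 0.22 mL brought to 1800 μL → factor 1.8/0.22 = 8.1818
Step 3: 1.15 mL + 12.3 mL = 13.45 mL total → factor 13.45/1.15 = 11.696
Dilution factor to solution 1 = 16.711; to solution 3 = 1599.1
[solution 1]/[solution 3] = (factor to solution 3)/(factor to solution 1) = 1599.1/16.711 = 95.7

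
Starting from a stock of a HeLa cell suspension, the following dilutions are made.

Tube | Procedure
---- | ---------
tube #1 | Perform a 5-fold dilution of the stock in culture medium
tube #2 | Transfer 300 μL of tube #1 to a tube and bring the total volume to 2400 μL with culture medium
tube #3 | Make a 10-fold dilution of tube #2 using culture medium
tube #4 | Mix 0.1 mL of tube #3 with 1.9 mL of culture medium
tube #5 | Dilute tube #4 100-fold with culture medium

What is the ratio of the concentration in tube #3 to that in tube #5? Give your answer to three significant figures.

Step 1: 5-fold → factor 5
Step 2: 300 μL brought to 2400 μL → factor 2400/300 = 8
Step 3: 10-fold → factor 10
Step 4: 0.1 mL + 1.9 mL = 2 mL total → factor 2/0.1 = 20
Step 5: 100-fold → factor 100
Dilution factor to tube #3 = 400; to tube #5 = 8 × 10^5
[tube #3]/[tube #5] = (factor to tube #5)/(factor to tube #3) = 8 × 10^5/400 = 2.00 × 10^3

2.00 × 10^3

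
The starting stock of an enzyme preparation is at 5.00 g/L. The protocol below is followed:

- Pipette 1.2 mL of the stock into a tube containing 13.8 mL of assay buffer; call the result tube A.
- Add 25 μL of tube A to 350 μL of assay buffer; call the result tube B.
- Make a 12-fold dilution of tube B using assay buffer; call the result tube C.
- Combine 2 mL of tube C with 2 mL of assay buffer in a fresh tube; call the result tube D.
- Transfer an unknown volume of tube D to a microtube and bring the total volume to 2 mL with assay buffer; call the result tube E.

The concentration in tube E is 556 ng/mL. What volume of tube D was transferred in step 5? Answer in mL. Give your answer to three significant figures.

Step 1: 1.2 mL + 13.8 mL = 15 mL total → factor 15/1.2 = 12.5
Step 2: 25 μL + 350 μL = 375 μL total → factor 375/25 = 15
Step 3: 12-fold → factor 12
Step 4: 2 mL + 2 mL = 4 mL total → factor 4/2 = 2
Step 5: v brought to 2 mL → factor = 2 mL/v
Product of known-step factors = 4500
Overall factor = 5.00 g/L / (556 ng/mL) = 8992.8
Step-5 factor = 8992.8 / 4500 = 1.9984
v = 2 mL / 1.9984 = 1.00 mL

1.00 mL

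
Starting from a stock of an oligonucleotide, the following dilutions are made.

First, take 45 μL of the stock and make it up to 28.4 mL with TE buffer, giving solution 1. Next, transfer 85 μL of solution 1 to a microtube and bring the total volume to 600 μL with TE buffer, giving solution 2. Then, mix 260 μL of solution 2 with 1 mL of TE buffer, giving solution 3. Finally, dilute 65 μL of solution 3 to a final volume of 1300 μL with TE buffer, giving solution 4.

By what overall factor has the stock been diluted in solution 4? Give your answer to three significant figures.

4.32 × 10^5

Step 1: 45 μL brought to 28.4 mL → factor 28400/45 = 631.11
Step 2: 85 μL brought to 600 μL → factor 600/85 = 7.0588
Step 3: 260 μL + 1 mL = 1260 μL total → factor 1260/260 = 4.8462
Step 4: 65 μL brought to 1300 μL → factor 1300/65 = 20
Overall dilution factor = 631.11 × 7.0588 × 4.8462 × 20 = 4.3178 × 10^5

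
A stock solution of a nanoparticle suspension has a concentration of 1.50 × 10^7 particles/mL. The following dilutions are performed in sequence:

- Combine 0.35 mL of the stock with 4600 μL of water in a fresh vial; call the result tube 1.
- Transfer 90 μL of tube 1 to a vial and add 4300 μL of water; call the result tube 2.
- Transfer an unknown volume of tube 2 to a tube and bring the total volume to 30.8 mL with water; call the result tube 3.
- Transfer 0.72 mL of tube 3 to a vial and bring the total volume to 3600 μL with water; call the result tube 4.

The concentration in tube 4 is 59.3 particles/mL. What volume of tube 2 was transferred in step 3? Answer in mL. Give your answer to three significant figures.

Step 1: 0.35 mL + 4600 μL = 4.95 mL total → factor 4.95/0.35 = 14.143
Step 2: 90 μL + 4300 μL = 4390 μL total → factor 4390/90 = 48.778
Step 3: v brought to 30.8 mL → factor = 30.8 mL/v
Step 4: 0.72 mL brought to 3600 μL → factor 3.6/0.72 = 5
Product of known-step factors = 3449.3
Overall factor = 1.50 × 10^7 particles/mL / (59.3 particles/mL) = 2.5295 × 10^5
Step-3 factor = 2.5295 × 10^5 / 3449.3 = 73.334
v = 30.8 mL / 73.334 = 0.420 mL

0.420 mL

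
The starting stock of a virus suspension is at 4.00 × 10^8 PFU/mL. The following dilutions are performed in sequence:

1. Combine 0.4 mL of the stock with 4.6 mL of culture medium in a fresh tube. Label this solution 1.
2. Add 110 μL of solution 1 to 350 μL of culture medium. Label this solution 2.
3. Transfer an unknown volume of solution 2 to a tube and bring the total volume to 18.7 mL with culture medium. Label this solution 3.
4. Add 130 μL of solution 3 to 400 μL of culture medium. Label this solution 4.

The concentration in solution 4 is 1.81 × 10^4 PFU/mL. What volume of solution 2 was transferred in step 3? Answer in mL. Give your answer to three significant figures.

Step 1: 0.4 mL + 4.6 mL = 5 mL total → factor 5/0.4 = 12.5
Step 2: 110 μL + 350 μL = 460 μL total → factor 460/110 = 4.1818
Step 3: v brought to 18.7 mL → factor = 18.7 mL/v
Step 4: 130 μL + 400 μL = 530 μL total → factor 530/130 = 4.0769
Product of known-step factors = 213.11
Overall factor = 4.00 × 10^8 PFU/mL / (1.81 × 10^4 PFU/mL) = 22099
Step-3 factor = 22099 / 213.11 = 103.7
v = 18.7 mL / 103.7 = 0.180 mL

0.180 mL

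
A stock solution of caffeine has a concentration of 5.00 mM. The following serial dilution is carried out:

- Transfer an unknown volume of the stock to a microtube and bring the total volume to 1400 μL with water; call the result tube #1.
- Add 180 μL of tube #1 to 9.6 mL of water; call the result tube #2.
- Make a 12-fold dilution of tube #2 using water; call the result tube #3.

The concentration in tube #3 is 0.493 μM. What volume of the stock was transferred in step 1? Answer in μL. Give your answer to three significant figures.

Step 1: v brought to 1400 μL → factor = 1400 μL/v
Step 2: 180 μL + 9.6 mL = 9780 μL total → factor 9780/180 = 54.333
Step 3: 12-fold → factor 12
Product of known-step factors = 652
Overall factor = 5.00 mM / (0.493 μM) = 10142
Step-1 factor = 10142 / 652 = 15.555
v = 1400 μL / 15.555 = 90.0 μL

90.0 μL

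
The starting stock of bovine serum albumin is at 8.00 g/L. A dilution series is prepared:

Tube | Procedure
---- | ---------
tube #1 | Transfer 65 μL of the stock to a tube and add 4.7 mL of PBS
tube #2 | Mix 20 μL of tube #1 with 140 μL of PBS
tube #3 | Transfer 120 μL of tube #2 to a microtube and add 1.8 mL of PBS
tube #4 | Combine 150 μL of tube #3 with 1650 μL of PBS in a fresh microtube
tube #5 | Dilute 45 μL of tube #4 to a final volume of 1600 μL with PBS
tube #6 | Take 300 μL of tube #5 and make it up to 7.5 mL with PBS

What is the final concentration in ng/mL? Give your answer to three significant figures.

Step 1: 65 μL + 4.7 mL = 4765 μL total → factor 4765/65 = 73.308
Step 2: 20 μL + 140 μL = 160 μL total → factor 160/20 = 8
Step 3: 120 μL + 1.8 mL = 1920 μL total → factor 1920/120 = 16
Step 4: 150 μL + 1650 μL = 1800 μL total → factor 1800/150 = 12
Step 5: 45 μL brought to 1600 μL → factor 1600/45 = 35.556
Step 6: 300 μL brought to 7.5 mL → factor 7500/300 = 25
Overall dilution factor = 73.308 × 8 × 16 × 12 × 35.556 × 25 = 1.0009 × 10^8
Final = 8.00 g/L / 1.0009 × 10^8 = 7.993 × 10^-8 g/L = 0.0799 ng/mL

0.0799 ng/mL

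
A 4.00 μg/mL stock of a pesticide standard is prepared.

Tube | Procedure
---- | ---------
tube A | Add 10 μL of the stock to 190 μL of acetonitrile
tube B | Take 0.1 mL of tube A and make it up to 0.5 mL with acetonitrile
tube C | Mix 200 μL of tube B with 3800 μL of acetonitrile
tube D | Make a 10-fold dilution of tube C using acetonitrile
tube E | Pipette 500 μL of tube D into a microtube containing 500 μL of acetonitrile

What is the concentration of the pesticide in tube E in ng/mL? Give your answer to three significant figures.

Step 1: 10 μL + 190 μL = 200 μL total → factor 200/10 = 20
Step 2: 0.1 mL brought to 0.5 mL → factor 0.5/0.1 = 5
Step 3: 200 μL + 3800 μL = 4000 μL total → factor 4000/200 = 20
Step 4: 10-fold → factor 10
Step 5: 500 μL + 500 μL = 1000 μL total → factor 1000/500 = 2
Overall dilution factor = 20 × 5 × 20 × 10 × 2 = 40000
Final = 4.00 μg/mL / 40000 = 0.0001000 μg/mL = 0.100 ng/mL

0.100 ng/mL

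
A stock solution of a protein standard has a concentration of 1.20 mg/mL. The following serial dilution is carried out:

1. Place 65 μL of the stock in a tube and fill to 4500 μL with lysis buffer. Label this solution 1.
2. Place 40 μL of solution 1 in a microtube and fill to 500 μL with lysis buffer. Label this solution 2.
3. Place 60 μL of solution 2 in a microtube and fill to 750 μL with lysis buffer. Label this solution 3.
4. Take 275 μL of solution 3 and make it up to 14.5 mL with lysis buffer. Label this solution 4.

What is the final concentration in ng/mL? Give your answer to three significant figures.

2.10 ng/mL

Step 1: 65 μL brought to 4500 μL → factor 4500/65 = 69.231
Step 2: 40 μL brought to 500 μL → factor 500/40 = 12.5
Step 3: 60 μL brought to 750 μL → factor 750/60 = 12.5
Step 4: 275 μL brought to 14.5 mL → factor 14500/275 = 52.727
Overall dilution factor = 69.231 × 12.5 × 12.5 × 52.727 = 5.7037 × 10^5
Final = 1.20 mg/mL / 5.7037 × 10^5 = 2.104 × 10^-6 mg/mL = 2.10 ng/mL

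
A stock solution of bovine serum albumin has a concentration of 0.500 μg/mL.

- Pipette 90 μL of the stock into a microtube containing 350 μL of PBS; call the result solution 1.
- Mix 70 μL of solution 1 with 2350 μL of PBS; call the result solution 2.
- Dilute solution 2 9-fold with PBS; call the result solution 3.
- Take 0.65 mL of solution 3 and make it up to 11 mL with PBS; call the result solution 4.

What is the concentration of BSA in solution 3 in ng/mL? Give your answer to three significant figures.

Step 1: 90 μL + 350 μL = 440 μL total → factor 440/90 = 4.8889
Step 2: 70 μL + 2350 μL = 2420 μL total → factor 2420/70 = 34.571
Step 3: 9-fold → factor 9
Dilution factor through solution 3 = 4.8889 × 34.571 × 9 = 1521.1
[solution 3] = 0.500 μg/mL / 1521.1 = 0.0003287 μg/mL = 0.329 ng/mL

0.329 ng/mL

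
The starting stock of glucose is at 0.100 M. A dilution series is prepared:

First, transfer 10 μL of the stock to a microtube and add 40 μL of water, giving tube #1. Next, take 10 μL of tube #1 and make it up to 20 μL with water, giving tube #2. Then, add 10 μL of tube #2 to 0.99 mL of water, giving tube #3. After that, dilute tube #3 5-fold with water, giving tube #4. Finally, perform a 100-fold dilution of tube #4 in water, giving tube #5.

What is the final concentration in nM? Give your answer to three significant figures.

200 nM

Step 1: 10 μL + 40 μL = 50 μL total → factor 50/10 = 5
Step 2: 10 μL brought to 20 μL → factor 20/10 = 2
Step 3: 10 μL + 0.99 mL = 1000 μL total → factor 1000/10 = 100
Step 4: 5-fold → factor 5
Step 5: 100-fold → factor 100
Overall dilution factor = 5 × 2 × 100 × 5 × 100 = 5 × 10^5
Final = 0.100 M / 5 × 10^5 = 2.000 × 10^-7 M = 200 nM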